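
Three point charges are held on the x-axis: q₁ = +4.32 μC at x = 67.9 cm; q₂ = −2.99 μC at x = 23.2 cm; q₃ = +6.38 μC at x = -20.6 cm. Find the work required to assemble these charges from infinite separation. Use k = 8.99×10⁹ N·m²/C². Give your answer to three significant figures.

The assembly work is the sum of pairwise potential energies, U = Σ_{i<j} kqᵢqⱼ/rᵢⱼ.
Pair separations: r₁₂ = 0.447 m, r₁₃ = 0.885 m, r₂₃ = 0.438 m.
U = (-0.260) + (0.280) + (-0.392) = -0.371 J.

-0.371 J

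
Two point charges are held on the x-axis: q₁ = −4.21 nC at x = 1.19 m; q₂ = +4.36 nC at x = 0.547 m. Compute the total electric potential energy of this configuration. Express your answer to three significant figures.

The assembly work is the sum of pairwise potential energies, U = Σ_{i<j} kqᵢqⱼ/rᵢⱼ.
Pair separations: r₁₂ = 0.643 m.
U = (-2.57×10⁻⁷) = -2.57×10⁻⁷ J.

-2.57×10⁻⁷ J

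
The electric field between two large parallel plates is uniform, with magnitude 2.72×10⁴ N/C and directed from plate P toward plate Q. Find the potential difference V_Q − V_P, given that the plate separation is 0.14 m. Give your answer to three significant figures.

-3810 V

In a uniform field, potential decreases in the direction of E: ΔV = −E·d for a displacement d parallel to E.
Going from P to Q is a displacement of 0.14 m along the field, so V_Q − V_P = −Ed = -3810 V.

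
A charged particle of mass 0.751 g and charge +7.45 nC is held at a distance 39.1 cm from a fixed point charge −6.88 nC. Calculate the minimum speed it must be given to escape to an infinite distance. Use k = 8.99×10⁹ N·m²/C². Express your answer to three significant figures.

To just escape, total mechanical energy must reach zero at infinity: ½mv²_min + U = 0, so ½mv²_min = −U = |kQq|/r.
|U| = |kQq|/r = (8.99×10⁹ N·m²/C²)(6.88×10⁻⁹)(7.45×10⁻⁹)/(0.391) = 1.18×10⁻⁶ J.
v_min = √(2|U|/m) = √(2·1.18×10⁻⁶/7.51×10⁻⁴) = 0.0560 m/s.

0.0560 m/s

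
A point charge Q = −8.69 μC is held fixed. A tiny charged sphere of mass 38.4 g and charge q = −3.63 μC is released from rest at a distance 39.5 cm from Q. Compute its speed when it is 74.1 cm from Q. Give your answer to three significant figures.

4.18 m/s

Only the electrostatic force acts, so mechanical energy is conserved: ½mv² = U₁ − U₂ = kQq(1/r₁ − 1/r₂).
U₁ − U₂ = (8.99×10⁹ N·m²/C²)(-8.69×10⁻⁶ C)(-3.63×10⁻⁶ C)(1/0.395 − 1/0.741) = 0.335 J.
v = √(2·0.335/0.0384) = 4.18 m/s.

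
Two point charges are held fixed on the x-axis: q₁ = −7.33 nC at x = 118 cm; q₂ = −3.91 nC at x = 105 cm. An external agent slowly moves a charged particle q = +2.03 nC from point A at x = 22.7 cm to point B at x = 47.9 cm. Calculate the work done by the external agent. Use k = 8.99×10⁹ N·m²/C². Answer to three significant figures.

For quasistatic motion the external work equals the change in potential energy: W_ext = qΔV = q(V_B − V_A).
At A: distances to the source charges are 0.953 m, 0.823 m; V_A = Σ kqᵢ/rᵢ = -112 V.
At B: distances to the source charges are 0.701 m, 0.571 m; V_B = Σ kqᵢ/rᵢ = -156 V.
ΔV = V_B − V_A = -43.7 V.
W_ext = qΔV = (2.03×10⁻⁹ C)(-43.7 V) = -8.87×10⁻⁸ J.

-8.87×10⁻⁸ J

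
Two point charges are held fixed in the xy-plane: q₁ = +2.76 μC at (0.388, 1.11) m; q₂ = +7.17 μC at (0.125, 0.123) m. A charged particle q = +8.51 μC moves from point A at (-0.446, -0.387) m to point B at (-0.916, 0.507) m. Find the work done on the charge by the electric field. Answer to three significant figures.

The work done by the electric force is W_field = −ΔU = −q(V_B − V_A) = q(V_A − V_B).
At A: distances to the source charges are 1.71 m, 0.766 m; V_A = Σ kqᵢ/rᵢ = 9.87×10⁴ V.
At B: distances to the source charges are 1.44 m, 1.11 m; V_B = Σ kqᵢ/rᵢ = 7.54×10⁴ V.
ΔV = V_B − V_A = -2.33×10⁴ V.
W_field = −qΔV = −(8.51×10⁻⁶ C)(-2.33×10⁴ V) = 0.198 J.

0.198 J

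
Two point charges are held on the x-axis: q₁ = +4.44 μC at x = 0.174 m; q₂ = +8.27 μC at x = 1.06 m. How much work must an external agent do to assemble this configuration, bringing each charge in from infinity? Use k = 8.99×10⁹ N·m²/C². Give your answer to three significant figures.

The assembly work is the sum of pairwise potential energies, U = Σ_{i<j} kqᵢqⱼ/rᵢⱼ.
Pair separations: r₁₂ = 0.886 m.
U = (0.373) = 0.373 J.

0.373 J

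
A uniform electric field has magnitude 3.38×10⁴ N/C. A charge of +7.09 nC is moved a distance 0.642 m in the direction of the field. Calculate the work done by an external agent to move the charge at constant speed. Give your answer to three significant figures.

The potential change for a displacement 0.642 m in the direction of the field is ΔV = −Ed = -2.17×10⁴ V.
W_ext = qΔV = -1.54×10⁻⁴ J.

-1.54×10⁻⁴ J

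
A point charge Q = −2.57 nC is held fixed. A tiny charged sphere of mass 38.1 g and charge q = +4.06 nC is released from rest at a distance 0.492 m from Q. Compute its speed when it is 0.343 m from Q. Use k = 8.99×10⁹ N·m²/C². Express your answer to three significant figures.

Only the electrostatic force acts, so mechanical energy is conserved: ½mv² = U₁ − U₂ = kQq(1/r₁ − 1/r₂).
U₁ − U₂ = (8.99×10⁹ N·m²/C²)(-2.57×10⁻⁹ C)(4.06×10⁻⁹ C)(1/0.492 − 1/0.343) = 8.28×10⁻⁸ J.
v = √(2·8.28×10⁻⁸/0.0381) = 2.09×10⁻³ m/s.

2.09×10⁻³ m/s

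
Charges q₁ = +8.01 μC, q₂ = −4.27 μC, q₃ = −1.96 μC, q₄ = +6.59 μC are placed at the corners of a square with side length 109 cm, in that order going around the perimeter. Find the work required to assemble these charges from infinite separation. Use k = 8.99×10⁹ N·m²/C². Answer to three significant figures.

The assembly work is the sum of pairwise potential energies, U = Σ_{i<j} kqᵢqⱼ/rᵢⱼ.
The four side pairs have separation 1.09 m and the two diagonal pairs 1.54 m.
Summing all 6 pair terms gives U = -0.140 J.

-0.140 J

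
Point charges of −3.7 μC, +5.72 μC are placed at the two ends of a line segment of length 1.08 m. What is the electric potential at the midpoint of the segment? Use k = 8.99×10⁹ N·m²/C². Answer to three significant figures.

Electric potential is a scalar, so the contributions from each charge add algebraically: V = Σ kqᵢ/rᵢ.
Each charge is 0.540 m from the midpoint.
V = k[(-3.70×10⁻⁶)/(0.540) + (5.72×10⁻⁶)/(0.540)] = 3.36×10⁴ V.

3.36×10⁴ V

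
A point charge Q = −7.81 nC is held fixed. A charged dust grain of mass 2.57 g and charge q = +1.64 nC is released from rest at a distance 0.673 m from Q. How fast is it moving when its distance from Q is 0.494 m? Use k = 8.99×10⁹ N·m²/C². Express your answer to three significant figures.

6.95×10⁻³ m/s

Only the electrostatic force acts, so mechanical energy is conserved: ½mv² = U₁ − U₂ = kQq(1/r₁ − 1/r₂).
U₁ − U₂ = (8.99×10⁹ N·m²/C²)(-7.81×10⁻⁹ C)(1.64×10⁻⁹ C)(1/0.673 − 1/0.494) = 6.20×10⁻⁸ J.
v = √(2·6.20×10⁻⁸/2.57×10⁻³) = 6.95×10⁻³ m/s.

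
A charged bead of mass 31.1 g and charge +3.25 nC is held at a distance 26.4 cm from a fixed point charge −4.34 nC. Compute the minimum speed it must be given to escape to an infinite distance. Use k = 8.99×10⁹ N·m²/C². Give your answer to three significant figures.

To just escape, total mechanical energy must reach zero at infinity: ½mv²_min + U = 0, so ½mv²_min = −U = |kQq|/r.
|U| = |kQq|/r = (8.99×10⁹ N·m²/C²)(4.34×10⁻⁹)(3.25×10⁻⁹)/(0.264) = 4.80×10⁻⁷ J.
v_min = √(2|U|/m) = √(2·4.80×10⁻⁷/0.0311) = 5.56×10⁻³ m/s.

5.56×10⁻³ m/s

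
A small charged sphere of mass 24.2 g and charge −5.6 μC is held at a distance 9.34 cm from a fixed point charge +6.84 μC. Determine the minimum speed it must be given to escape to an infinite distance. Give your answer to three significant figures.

To just escape, total mechanical energy must reach zero at infinity: ½mv²_min + U = 0, so ½mv²_min = −U = |kQq|/r.
|U| = |kQq|/r = (8.99×10⁹ N·m²/C²)(6.84×10⁻⁶)(5.60×10⁻⁶)/(0.0934) = 3.69 J.
v_min = √(2|U|/m) = √(2·3.69/0.0242) = 17.5 m/s.

17.5 m/s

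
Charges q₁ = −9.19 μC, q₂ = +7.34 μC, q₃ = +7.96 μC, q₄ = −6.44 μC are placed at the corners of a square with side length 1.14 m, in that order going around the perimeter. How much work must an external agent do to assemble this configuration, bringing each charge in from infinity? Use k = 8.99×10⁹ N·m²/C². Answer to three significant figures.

The assembly work is the sum of pairwise potential energies, U = Σ_{i<j} kqᵢqⱼ/rᵢⱼ.
The four side pairs have separation 1.14 m and the two diagonal pairs 1.61 m.
Summing all 6 pair terms gives U = -0.680 J.

-0.680 J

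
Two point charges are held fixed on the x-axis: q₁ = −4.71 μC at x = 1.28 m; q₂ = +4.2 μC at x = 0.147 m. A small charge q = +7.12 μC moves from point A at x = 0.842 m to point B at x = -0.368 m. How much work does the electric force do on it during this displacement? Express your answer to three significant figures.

-0.641 J

The work done by the electric force is W_field = −ΔU = −q(V_B − V_A) = q(V_A − V_B).
At A: distances to the source charges are 0.438 m, 0.695 m; V_A = Σ kqᵢ/rᵢ = -4.23×10⁴ V.
At B: distances to the source charges are 1.65 m, 0.515 m; V_B = Σ kqᵢ/rᵢ = 4.76×10⁴ V.
ΔV = V_B − V_A = 9.00×10⁴ V.
W_field = −qΔV = −(7.12×10⁻⁶ C)(9.00×10⁴ V) = -0.641 J.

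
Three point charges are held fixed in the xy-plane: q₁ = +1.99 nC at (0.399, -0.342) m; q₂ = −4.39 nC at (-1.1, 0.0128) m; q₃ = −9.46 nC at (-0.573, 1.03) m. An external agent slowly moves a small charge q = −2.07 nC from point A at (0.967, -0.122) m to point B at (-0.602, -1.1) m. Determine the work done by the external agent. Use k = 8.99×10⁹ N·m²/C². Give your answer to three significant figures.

5.00×10⁻⁸ J

For quasistatic motion the external work equals the change in potential energy: W_ext = qΔV = q(V_B − V_A).
At A: distances to the source charges are 0.609 m, 2.07 m, 1.92 m; V_A = Σ kqᵢ/rᵢ = -33.9 V.
At B: distances to the source charges are 1.26 m, 1.22 m, 2.13 m; V_B = Σ kqᵢ/rᵢ = -58.0 V.
ΔV = V_B − V_A = -24.1 V.
W_ext = qΔV = (-2.07×10⁻⁹ C)(-24.1 V) = 5.00×10⁻⁸ J.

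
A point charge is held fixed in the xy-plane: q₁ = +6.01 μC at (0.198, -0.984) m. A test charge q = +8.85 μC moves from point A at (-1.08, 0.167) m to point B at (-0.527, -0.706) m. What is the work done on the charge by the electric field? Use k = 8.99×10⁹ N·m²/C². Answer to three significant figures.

-0.338 J

The work done by the electric force is W_field = −ΔU = −q(V_B − V_A) = q(V_A − V_B).
At A: distance to the source charge is 1.72 m; V_A = kq₁/r = 3.14×10⁴ V.
At B: distance to the source charge is 0.776 m; V_B = kq₁/r = 6.96×10⁴ V.
ΔV = V_B − V_A = 3.82×10⁴ V.
W_field = −qΔV = −(8.85×10⁻⁶ C)(3.82×10⁴ V) = -0.338 J.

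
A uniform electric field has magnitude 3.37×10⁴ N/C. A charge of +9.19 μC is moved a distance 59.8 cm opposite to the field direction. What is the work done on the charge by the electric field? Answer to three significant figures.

The potential change for a displacement 59.8 cm opposite to the field direction is ΔV = +Ed = 2.02×10⁴ V.
W_field = −qΔV = -0.185 J.

-0.185 J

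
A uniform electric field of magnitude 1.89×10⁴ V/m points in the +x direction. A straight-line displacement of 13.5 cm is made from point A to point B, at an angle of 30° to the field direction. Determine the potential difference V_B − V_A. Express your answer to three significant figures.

Only the component of displacement along E changes the potential: ΔV = −E·d·cosθ.
ΔV = −(1.89×10⁴ V/m)(0.135 m)cos30° = -2210 V.

-2210 V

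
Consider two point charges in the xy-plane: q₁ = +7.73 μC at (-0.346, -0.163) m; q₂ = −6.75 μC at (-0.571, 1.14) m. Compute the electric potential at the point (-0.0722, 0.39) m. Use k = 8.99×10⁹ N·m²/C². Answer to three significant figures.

Electric potential is a scalar, so the contributions from each charge add algebraically: V = Σ kqᵢ/rᵢ.
Distances from the field point to each charge: r₁ = 0.617 m, r₂ = 0.901 m.
V = k[(7.73×10⁻⁶)/(0.617) + (-6.75×10⁻⁶)/(0.901)] = 4.52×10⁴ V.

4.52×10⁴ V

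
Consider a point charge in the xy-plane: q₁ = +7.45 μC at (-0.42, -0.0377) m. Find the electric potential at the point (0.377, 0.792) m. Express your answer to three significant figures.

5.82×10⁴ V

The total potential is the scalar sum of each charge's contribution, V = Σ kqᵢ/rᵢ.
Distances from the field point to each charge: r₁ = 1.15 m.
V = k[(7.45×10⁻⁶)/(1.15)] = 5.82×10⁴ V.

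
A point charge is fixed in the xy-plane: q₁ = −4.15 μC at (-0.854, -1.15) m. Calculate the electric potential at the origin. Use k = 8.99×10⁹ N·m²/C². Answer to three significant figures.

-2.60×10⁴ V

The total potential is the scalar sum of each charge's contribution, V = Σ kqᵢ/rᵢ.
Distances from the field point to each charge: r₁ = 1.43 m.
V = k[(-4.15×10⁻⁶)/(1.43)] = -2.60×10⁴ V.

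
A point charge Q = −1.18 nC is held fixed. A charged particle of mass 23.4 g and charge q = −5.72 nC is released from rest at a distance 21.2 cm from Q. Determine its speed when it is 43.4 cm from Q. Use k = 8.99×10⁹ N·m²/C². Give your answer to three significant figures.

Only the electrostatic force acts, so mechanical energy is conserved: ½mv² = U₁ − U₂ = kQq(1/r₁ − 1/r₂).
U₁ − U₂ = (8.99×10⁹ N·m²/C²)(-1.18×10⁻⁹ C)(-5.72×10⁻⁹ C)(1/0.212 − 1/0.434) = 1.46×10⁻⁷ J.
v = √(2·1.46×10⁻⁷/0.0234) = 3.54×10⁻³ m/s.

3.54×10⁻³ m/s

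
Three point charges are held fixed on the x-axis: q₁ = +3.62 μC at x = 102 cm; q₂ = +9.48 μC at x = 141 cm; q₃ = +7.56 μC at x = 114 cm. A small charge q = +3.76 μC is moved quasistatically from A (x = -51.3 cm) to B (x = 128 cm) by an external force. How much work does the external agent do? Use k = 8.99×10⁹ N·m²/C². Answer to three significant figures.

4.36 J

For quasistatic motion the external work equals the change in potential energy: W_ext = qΔV = q(V_B − V_A).
At A: distances to the source charges are 1.53 m, 1.92 m, 1.65 m; V_A = Σ kqᵢ/rᵢ = 1.07×10⁵ V.
At B: distances to the source charges are 0.260 m, 0.130 m, 0.140 m; V_B = Σ kqᵢ/rᵢ = 1.27×10⁶ V.
ΔV = V_B − V_A = 1.16×10⁶ V.
W_ext = qΔV = (3.76×10⁻⁶ C)(1.16×10⁶ V) = 4.36 J.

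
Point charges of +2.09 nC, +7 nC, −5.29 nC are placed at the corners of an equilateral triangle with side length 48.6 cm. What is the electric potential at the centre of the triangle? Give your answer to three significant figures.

122 V

The total potential is the scalar sum of each charge's contribution, V = Σ kqᵢ/rᵢ.
The distance from each vertex to the centroid is a/√3 = 0.281 m.
V = k[(2.09×10⁻⁹)/(0.281) + (7.00×10⁻⁹)/(0.281) + (-5.29×10⁻⁹)/(0.281)] = 122 V.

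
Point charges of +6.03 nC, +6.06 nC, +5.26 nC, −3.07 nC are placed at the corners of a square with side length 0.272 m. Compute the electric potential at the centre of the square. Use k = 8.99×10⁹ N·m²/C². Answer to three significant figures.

667 V

Electric potential is a scalar, so the contributions from each charge add algebraically: V = Σ kqᵢ/rᵢ.
The distance from each corner to the centre is a√2/2 = 0.192 m.
V = k[(6.03×10⁻⁹)/(0.192) + (6.06×10⁻⁹)/(0.192) + (5.26×10⁻⁹)/(0.192) + (-3.07×10⁻⁹)/(0.192)] = 667 V.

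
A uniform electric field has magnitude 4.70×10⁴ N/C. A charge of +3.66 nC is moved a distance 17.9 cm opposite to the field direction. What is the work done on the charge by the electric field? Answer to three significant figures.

The potential change for a displacement 17.9 cm opposite to the field direction is ΔV = +Ed = 8410 V.
W_field = −qΔV = -3.08×10⁻⁵ J.

-3.08×10⁻⁵ J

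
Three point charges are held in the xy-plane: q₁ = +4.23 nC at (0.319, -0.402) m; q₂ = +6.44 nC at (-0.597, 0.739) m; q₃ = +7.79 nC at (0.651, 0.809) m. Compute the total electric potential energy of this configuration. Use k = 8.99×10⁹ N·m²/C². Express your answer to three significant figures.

7.64×10⁻⁷ J

The work to assemble the configuration equals its total potential energy, U = Σ kqᵢqⱼ/rᵢⱼ over all pairs.
Pair separations: r₁₂ = 1.46 m, r₁₃ = 1.26 m, r₂₃ = 1.25 m.
U = (1.67×10⁻⁷) + (2.36×10⁻⁷) + (3.61×10⁻⁷) = 7.64×10⁻⁷ J.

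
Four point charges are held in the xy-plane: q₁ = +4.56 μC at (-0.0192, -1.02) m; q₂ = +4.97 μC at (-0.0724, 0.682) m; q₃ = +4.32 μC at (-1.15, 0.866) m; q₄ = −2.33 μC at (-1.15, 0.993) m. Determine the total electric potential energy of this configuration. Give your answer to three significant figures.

The assembly work is the sum of pairwise potential energies, U = Σ_{i<j} kqᵢqⱼ/rᵢⱼ.
Pair separations: r₁₂ = 1.70 m, r₁₃ = 2.20 m, r₁₄ = 2.31 m, r₂₃ = 1.09 m, r₂₄ = 1.12 m, r₃₄ = 0.127 m.
Summing all 6 pair terms gives U = -0.470 J.

-0.470 J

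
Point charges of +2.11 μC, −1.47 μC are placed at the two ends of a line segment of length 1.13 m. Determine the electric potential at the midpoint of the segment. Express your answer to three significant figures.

1.02×10⁴ V

The total potential is the scalar sum of each charge's contribution, V = Σ kqᵢ/rᵢ.
Each charge is 0.565 m from the midpoint.
V = k[(2.11×10⁻⁶)/(0.565) + (-1.47×10⁻⁶)/(0.565)] = 1.02×10⁴ V.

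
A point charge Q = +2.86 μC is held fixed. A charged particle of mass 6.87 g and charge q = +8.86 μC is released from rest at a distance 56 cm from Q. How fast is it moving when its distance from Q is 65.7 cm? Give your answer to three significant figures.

Only the electrostatic force acts, so mechanical energy is conserved: ½mv² = U₁ − U₂ = kQq(1/r₁ − 1/r₂).
U₁ − U₂ = (8.99×10⁹ N·m²/C²)(2.86×10⁻⁶ C)(8.86×10⁻⁶ C)(1/0.560 − 1/0.657) = 0.0601 J.
v = √(2·0.0601/6.87×10⁻³) = 4.18 m/s.

4.18 m/s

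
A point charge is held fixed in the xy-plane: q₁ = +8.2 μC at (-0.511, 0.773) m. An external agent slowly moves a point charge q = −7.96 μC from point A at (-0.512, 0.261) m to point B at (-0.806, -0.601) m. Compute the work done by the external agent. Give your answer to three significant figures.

For quasistatic motion the external work equals the change in potential energy: W_ext = qΔV = q(V_B − V_A).
At A: distance to the source charge is 0.512 m; V_A = kq₁/r = 1.44×10⁵ V.
At B: distance to the source charge is 1.41 m; V_B = kq₁/r = 5.25×10⁴ V.
ΔV = V_B − V_A = -9.15×10⁴ V.
W_ext = qΔV = (-7.96×10⁻⁶ C)(-9.15×10⁴ V) = 0.729 J.

0.729 J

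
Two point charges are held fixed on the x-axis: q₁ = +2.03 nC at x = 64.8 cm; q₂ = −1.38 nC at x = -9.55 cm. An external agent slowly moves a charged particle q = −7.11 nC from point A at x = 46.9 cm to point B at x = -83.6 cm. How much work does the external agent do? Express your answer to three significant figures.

For quasistatic motion the external work equals the change in potential energy: W_ext = qΔV = q(V_B − V_A).
At A: distances to the source charges are 0.179 m, 0.565 m; V_A = Σ kqᵢ/rᵢ = 80.0 V.
At B: distances to the source charges are 1.48 m, 0.740 m; V_B = Σ kqᵢ/rᵢ = -4.46 V.
ΔV = V_B − V_A = -84.4 V.
W_ext = qΔV = (-7.11×10⁻⁹ C)(-84.4 V) = 6.00×10⁻⁷ J.

6.00×10⁻⁷ J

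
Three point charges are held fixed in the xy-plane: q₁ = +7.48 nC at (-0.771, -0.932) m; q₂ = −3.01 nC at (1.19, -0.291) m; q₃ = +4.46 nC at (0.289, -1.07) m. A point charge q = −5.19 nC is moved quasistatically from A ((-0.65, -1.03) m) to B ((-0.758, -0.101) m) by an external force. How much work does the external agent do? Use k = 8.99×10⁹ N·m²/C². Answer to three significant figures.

For quasistatic motion the external work equals the change in potential energy: W_ext = qΔV = q(V_B − V_A).
At A: distances to the source charges are 0.156 m, 1.98 m, 0.940 m; V_A = Σ kqᵢ/rᵢ = 461 V.
At B: distances to the source charges are 0.831 m, 1.96 m, 1.43 m; V_B = Σ kqᵢ/rᵢ = 95.2 V.
ΔV = V_B − V_A = -366 V.
W_ext = qΔV = (-5.19×10⁻⁹ C)(-366 V) = 1.90×10⁻⁶ J.

1.90×10⁻⁶ J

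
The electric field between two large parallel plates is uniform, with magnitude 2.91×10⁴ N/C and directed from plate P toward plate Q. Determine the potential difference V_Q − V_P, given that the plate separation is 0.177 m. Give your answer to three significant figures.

In a uniform field, potential decreases in the direction of E: ΔV = −E·d for a displacement d parallel to E.
Going from P to Q is a displacement of 0.177 m along the field, so V_Q − V_P = −Ed = -5150 V.

-5150 V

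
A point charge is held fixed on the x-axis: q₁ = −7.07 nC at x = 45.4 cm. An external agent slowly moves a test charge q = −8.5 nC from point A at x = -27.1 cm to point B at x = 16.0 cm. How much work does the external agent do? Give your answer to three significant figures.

1.09×10⁻⁶ J

For quasistatic motion the external work equals the change in potential energy: W_ext = qΔV = q(V_B − V_A).
At A: distance to the source charge is 0.725 m; V_A = kq₁/r = -87.7 V.
At B: distance to the source charge is 0.294 m; V_B = kq₁/r = -216 V.
ΔV = V_B − V_A = -129 V.
W_ext = qΔV = (-8.50×10⁻⁹ C)(-129 V) = 1.09×10⁻⁶ J.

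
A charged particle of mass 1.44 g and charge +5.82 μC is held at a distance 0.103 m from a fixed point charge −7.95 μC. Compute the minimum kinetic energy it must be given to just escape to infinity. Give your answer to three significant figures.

To just escape, total mechanical energy must reach zero at infinity: ½mv²_min + U = 0, so ½mv²_min = −U = |kQq|/r.
|U| = |kQq|/r = (8.99×10⁹ N·m²/C²)(7.95×10⁻⁶)(5.82×10⁻⁶)/(0.103) = 4.04 J.

4.04 J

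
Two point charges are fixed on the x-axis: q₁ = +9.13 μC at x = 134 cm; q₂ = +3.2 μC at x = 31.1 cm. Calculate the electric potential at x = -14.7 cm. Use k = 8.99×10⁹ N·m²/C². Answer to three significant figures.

1.18×10⁵ V

The total potential is the scalar sum of each charge's contribution, V = Σ kqᵢ/rᵢ.
Distances from the field point to each charge: r₁ = 1.49 m, r₂ = 0.458 m.
V = k[(9.13×10⁻⁶)/(1.49) + (3.20×10⁻⁶)/(0.458)] = 1.18×10⁵ V.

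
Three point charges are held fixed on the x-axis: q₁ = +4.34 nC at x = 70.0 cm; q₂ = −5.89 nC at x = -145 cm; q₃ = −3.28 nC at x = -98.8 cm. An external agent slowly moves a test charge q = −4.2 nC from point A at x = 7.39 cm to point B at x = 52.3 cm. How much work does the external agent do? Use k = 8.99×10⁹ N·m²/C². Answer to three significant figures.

For quasistatic motion the external work equals the change in potential energy: W_ext = qΔV = q(V_B − V_A).
At A: distances to the source charges are 0.626 m, 1.52 m, 1.06 m; V_A = Σ kqᵢ/rᵢ = -0.199 V.
At B: distances to the source charges are 0.177 m, 1.97 m, 1.51 m; V_B = Σ kqᵢ/rᵢ = 174 V.
ΔV = V_B − V_A = 174 V.
W_ext = qΔV = (-4.20×10⁻⁹ C)(174 V) = -7.32×10⁻⁷ J.

-7.32×10⁻⁷ J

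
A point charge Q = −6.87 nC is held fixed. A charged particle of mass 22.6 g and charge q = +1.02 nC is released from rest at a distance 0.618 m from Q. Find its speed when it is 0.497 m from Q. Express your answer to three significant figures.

1.48×10⁻³ m/s

Only the electrostatic force acts, so mechanical energy is conserved: ½mv² = U₁ − U₂ = kQq(1/r₁ − 1/r₂).
U₁ − U₂ = (8.99×10⁹ N·m²/C²)(-6.87×10⁻⁹ C)(1.02×10⁻⁹ C)(1/0.618 − 1/0.497) = 2.48×10⁻⁸ J.
v = √(2·2.48×10⁻⁸/0.0226) = 1.48×10⁻³ m/s.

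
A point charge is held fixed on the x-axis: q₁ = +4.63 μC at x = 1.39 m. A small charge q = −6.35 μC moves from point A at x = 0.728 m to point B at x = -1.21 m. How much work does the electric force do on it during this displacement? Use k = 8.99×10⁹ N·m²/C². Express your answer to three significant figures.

The work done by the electric force is W_field = −ΔU = −q(V_B − V_A) = q(V_A − V_B).
At A: distance to the source charge is 0.662 m; V_A = kq₁/r = 6.29×10⁴ V.
At B: distance to the source charge is 2.60 m; V_B = kq₁/r = 1.60×10⁴ V.
ΔV = V_B − V_A = -4.69×10⁴ V.
W_field = −qΔV = −(-6.35×10⁻⁶ C)(-4.69×10⁴ V) = -0.298 J.

-0.298 J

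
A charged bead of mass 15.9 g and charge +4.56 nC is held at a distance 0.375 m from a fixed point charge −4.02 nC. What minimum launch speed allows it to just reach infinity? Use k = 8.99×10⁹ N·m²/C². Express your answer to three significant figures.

To just escape, total mechanical energy must reach zero at infinity: ½mv²_min + U = 0, so ½mv²_min = −U = |kQq|/r.
|U| = |kQq|/r = (8.99×10⁹ N·m²/C²)(4.02×10⁻⁹)(4.56×10⁻⁹)/(0.375) = 4.39×10⁻⁷ J.
v_min = √(2|U|/m) = √(2·4.39×10⁻⁷/0.0159) = 7.43×10⁻³ m/s.

7.43×10⁻³ m/s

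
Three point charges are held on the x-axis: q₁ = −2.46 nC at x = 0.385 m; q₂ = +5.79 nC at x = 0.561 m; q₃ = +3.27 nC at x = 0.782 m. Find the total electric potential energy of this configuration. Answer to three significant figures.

The assembly work is the sum of pairwise potential energies, U = Σ_{i<j} kqᵢqⱼ/rᵢⱼ.
Pair separations: r₁₂ = 0.176 m, r₁₃ = 0.397 m, r₂₃ = 0.221 m.
U = (-7.28×10⁻⁷) + (-1.82×10⁻⁷) + (7.70×10⁻⁷) = -1.40×10⁻⁷ J.

-1.40×10⁻⁷ J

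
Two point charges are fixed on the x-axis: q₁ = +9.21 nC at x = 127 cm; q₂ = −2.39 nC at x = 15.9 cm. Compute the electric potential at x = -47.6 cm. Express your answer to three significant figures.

13.6 V

The total potential is the scalar sum of each charge's contribution, V = Σ kqᵢ/rᵢ.
Distances from the field point to each charge: r₁ = 1.75 m, r₂ = 0.635 m.
V = k[(9.21×10⁻⁹)/(1.75) + (-2.39×10⁻⁹)/(0.635)] = 13.6 V.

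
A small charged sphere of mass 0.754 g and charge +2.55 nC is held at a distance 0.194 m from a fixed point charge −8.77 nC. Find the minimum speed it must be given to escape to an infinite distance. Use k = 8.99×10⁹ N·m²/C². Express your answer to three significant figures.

0.0524 m/s

To just escape, total mechanical energy must reach zero at infinity: ½mv²_min + U = 0, so ½mv²_min = −U = |kQq|/r.
|U| = |kQq|/r = (8.99×10⁹ N·m²/C²)(8.77×10⁻⁹)(2.55×10⁻⁹)/(0.194) = 1.04×10⁻⁶ J.
v_min = √(2|U|/m) = √(2·1.04×10⁻⁶/7.54×10⁻⁴) = 0.0524 m/s.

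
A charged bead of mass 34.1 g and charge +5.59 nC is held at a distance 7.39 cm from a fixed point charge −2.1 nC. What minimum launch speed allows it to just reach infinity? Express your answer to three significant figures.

To just escape, total mechanical energy must reach zero at infinity: ½mv²_min + U = 0, so ½mv²_min = −U = |kQq|/r.
|U| = |kQq|/r = (8.99×10⁹ N·m²/C²)(2.10×10⁻⁹)(5.59×10⁻⁹)/(0.0739) = 1.43×10⁻⁶ J.
v_min = √(2|U|/m) = √(2·1.43×10⁻⁶/0.0341) = 9.15×10⁻³ m/s.

9.15×10⁻³ m/s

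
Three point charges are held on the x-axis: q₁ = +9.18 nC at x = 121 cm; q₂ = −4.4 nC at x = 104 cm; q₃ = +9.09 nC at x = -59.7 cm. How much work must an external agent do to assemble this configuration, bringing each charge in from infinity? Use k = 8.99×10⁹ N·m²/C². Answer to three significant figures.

The assembly work is the sum of pairwise potential energies, U = Σ_{i<j} kqᵢqⱼ/rᵢⱼ.
Pair separations: r₁₂ = 0.170 m, r₁₃ = 1.81 m, r₂₃ = 1.64 m.
U = (-2.14×10⁻⁶) + (4.15×10⁻⁷) + (-2.20×10⁻⁷) = -1.94×10⁻⁶ J.

-1.94×10⁻⁶ J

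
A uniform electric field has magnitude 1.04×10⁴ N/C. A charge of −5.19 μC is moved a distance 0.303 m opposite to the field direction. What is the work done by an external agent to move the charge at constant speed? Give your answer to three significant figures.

-0.0164 J

The potential change for a displacement 0.303 m opposite to the field direction is ΔV = +Ed = 3150 V.
W_ext = qΔV = -0.0164 J.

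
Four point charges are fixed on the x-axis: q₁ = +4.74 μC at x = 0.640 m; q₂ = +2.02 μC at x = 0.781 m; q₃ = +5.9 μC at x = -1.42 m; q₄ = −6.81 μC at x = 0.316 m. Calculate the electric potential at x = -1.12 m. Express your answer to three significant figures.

1.68×10⁵ V

The total potential is the scalar sum of each charge's contribution, V = Σ kqᵢ/rᵢ.
Distances from the field point to each charge: r₁ = 1.76 m, r₂ = 1.90 m, r₃ = 0.300 m, r₄ = 1.44 m.
V = k[(4.74×10⁻⁶)/(1.76) + (2.02×10⁻⁶)/(1.90) + (5.90×10⁻⁶)/(0.300) + (-6.81×10⁻⁶)/(1.44)] = 1.68×10⁵ V.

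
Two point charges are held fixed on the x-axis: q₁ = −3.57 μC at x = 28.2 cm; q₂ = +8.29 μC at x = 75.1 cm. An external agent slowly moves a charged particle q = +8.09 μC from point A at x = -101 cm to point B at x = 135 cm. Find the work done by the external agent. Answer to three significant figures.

For quasistatic motion the external work equals the change in potential energy: W_ext = qΔV = q(V_B − V_A).
At A: distances to the source charges are 1.29 m, 1.76 m; V_A = Σ kqᵢ/rᵢ = 1.75×10⁴ V.
At B: distances to the source charges are 1.07 m, 0.599 m; V_B = Σ kqᵢ/rᵢ = 9.44×10⁴ V.
ΔV = V_B − V_A = 7.69×10⁴ V.
W_ext = qΔV = (8.09×10⁻⁶ C)(7.69×10⁴ V) = 0.622 J.

0.622 J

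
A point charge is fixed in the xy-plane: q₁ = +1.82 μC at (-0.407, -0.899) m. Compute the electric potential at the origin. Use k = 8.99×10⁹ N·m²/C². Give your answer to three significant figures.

1.66×10⁴ V

The total potential is the scalar sum of each charge's contribution, V = Σ kqᵢ/rᵢ.
Distances from the field point to each charge: r₁ = 0.987 m.
V = k[(1.82×10⁻⁶)/(0.987)] = 1.66×10⁴ V.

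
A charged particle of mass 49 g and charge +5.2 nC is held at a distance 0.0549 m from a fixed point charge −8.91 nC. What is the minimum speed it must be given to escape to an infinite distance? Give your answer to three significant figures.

0.0176 m/s

To just escape, total mechanical energy must reach zero at infinity: ½mv²_min + U = 0, so ½mv²_min = −U = |kQq|/r.
|U| = |kQq|/r = (8.99×10⁹ N·m²/C²)(8.91×10⁻⁹)(5.20×10⁻⁹)/(0.0549) = 7.59×10⁻⁶ J.
v_min = √(2|U|/m) = √(2·7.59×10⁻⁶/0.0490) = 0.0176 m/s.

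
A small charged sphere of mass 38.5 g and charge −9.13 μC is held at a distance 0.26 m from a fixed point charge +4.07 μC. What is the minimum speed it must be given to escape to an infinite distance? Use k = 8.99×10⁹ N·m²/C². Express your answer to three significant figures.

To just escape, total mechanical energy must reach zero at infinity: ½mv²_min + U = 0, so ½mv²_min = −U = |kQq|/r.
|U| = |kQq|/r = (8.99×10⁹ N·m²/C²)(4.07×10⁻⁶)(9.13×10⁻⁶)/(0.260) = 1.28 J.
v_min = √(2|U|/m) = √(2·1.28/0.0385) = 8.17 m/s.

8.17 m/s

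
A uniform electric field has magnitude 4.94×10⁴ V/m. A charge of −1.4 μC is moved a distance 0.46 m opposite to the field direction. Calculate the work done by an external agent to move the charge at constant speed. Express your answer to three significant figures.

The potential change for a displacement 0.46 m opposite to the field direction is ΔV = +Ed = 2.27×10⁴ V.
W_ext = qΔV = -0.0318 J.

-0.0318 J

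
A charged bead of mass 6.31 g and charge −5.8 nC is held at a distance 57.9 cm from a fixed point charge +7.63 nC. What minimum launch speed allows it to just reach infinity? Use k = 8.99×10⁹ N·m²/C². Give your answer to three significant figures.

0.0148 m/s

To just escape, total mechanical energy must reach zero at infinity: ½mv²_min + U = 0, so ½mv²_min = −U = |kQq|/r.
|U| = |kQq|/r = (8.99×10⁹ N·m²/C²)(7.63×10⁻⁹)(5.80×10⁻⁹)/(0.579) = 6.87×10⁻⁷ J.
v_min = √(2|U|/m) = √(2·6.87×10⁻⁷/6.31×10⁻³) = 0.0148 m/s.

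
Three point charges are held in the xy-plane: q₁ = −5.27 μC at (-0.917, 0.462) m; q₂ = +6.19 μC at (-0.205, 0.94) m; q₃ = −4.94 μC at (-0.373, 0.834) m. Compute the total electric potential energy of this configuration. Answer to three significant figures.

-1.37 J

The work to assemble the configuration equals its total potential energy, U = Σ kqᵢqⱼ/rᵢⱼ over all pairs.
Pair separations: r₁₂ = 0.858 m, r₁₃ = 0.659 m, r₂₃ = 0.199 m.
U = (-0.342) + (0.355) + (-1.38) = -1.37 J.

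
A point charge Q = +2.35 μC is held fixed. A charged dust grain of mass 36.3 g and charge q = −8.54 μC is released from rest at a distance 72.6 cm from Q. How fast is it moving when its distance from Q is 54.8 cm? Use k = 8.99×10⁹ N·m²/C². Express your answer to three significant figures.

2.11 m/s

Only the electrostatic force acts, so mechanical energy is conserved: ½mv² = U₁ − U₂ = kQq(1/r₁ − 1/r₂).
U₁ − U₂ = (8.99×10⁹ N·m²/C²)(2.35×10⁻⁶ C)(-8.54×10⁻⁶ C)(1/0.726 − 1/0.548) = 0.0807 J.
v = √(2·0.0807/0.0363) = 2.11 m/s.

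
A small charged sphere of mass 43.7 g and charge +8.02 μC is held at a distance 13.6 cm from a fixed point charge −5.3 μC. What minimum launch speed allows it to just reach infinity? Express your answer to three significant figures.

11.3 m/s

To just escape, total mechanical energy must reach zero at infinity: ½mv²_min + U = 0, so ½mv²_min = −U = |kQq|/r.
|U| = |kQq|/r = (8.99×10⁹ N·m²/C²)(5.30×10⁻⁶)(8.02×10⁻⁶)/(0.136) = 2.81 J.
v_min = √(2|U|/m) = √(2·2.81/0.0437) = 11.3 m/s.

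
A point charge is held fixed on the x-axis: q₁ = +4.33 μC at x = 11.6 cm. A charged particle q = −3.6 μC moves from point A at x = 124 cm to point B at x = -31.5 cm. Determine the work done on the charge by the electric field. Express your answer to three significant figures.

0.200 J

The work done by the electric force is W_field = −ΔU = −q(V_B − V_A) = q(V_A − V_B).
At A: distance to the source charge is 1.12 m; V_A = kq₁/r = 3.46×10⁴ V.
At B: distance to the source charge is 0.431 m; V_B = kq₁/r = 9.03×10⁴ V.
ΔV = V_B − V_A = 5.57×10⁴ V.
W_field = −qΔV = −(-3.60×10⁻⁶ C)(5.57×10⁴ V) = 0.200 J.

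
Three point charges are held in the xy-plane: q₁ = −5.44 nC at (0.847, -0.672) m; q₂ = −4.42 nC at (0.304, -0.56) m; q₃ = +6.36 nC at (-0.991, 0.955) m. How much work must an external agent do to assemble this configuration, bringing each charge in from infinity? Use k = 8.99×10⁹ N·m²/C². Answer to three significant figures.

The work to assemble the configuration equals its total potential energy, U = Σ kqᵢqⱼ/rᵢⱼ over all pairs.
Pair separations: r₁₂ = 0.554 m, r₁₃ = 2.45 m, r₂₃ = 1.99 m.
U = (3.90×10⁻⁷) + (-1.27×10⁻⁷) + (-1.27×10⁻⁷) = 1.36×10⁻⁷ J.

1.36×10⁻⁷ J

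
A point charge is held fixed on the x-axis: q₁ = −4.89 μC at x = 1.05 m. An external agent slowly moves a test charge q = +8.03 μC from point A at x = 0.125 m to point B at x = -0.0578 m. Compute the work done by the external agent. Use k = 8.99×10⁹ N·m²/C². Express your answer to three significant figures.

0.0630 J

For quasistatic motion the external work equals the change in potential energy: W_ext = qΔV = q(V_B − V_A).
At A: distance to the source charge is 0.925 m; V_A = kq₁/r = -4.75×10⁴ V.
At B: distance to the source charge is 1.11 m; V_B = kq₁/r = -3.97×10⁴ V.
ΔV = V_B − V_A = 7840 V.
W_ext = qΔV = (8.03×10⁻⁶ C)(7840 V) = 0.0630 J.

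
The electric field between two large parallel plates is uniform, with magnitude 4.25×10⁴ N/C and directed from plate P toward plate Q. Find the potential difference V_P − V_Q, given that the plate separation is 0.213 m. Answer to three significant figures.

9050 V

In a uniform field, potential decreases in the direction of E: ΔV = −E·d for a displacement d parallel to E.
Going from Q to P is a displacement of 0.213 m opposite to the field, so V_P − V_Q = +Ed = 9050 V.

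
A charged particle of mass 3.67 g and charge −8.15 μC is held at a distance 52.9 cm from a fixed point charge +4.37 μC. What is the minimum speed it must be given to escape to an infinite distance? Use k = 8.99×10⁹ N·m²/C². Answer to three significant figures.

To just escape, total mechanical energy must reach zero at infinity: ½mv²_min + U = 0, so ½mv²_min = −U = |kQq|/r.
|U| = |kQq|/r = (8.99×10⁹ N·m²/C²)(4.37×10⁻⁶)(8.15×10⁻⁶)/(0.529) = 0.605 J.
v_min = √(2|U|/m) = √(2·0.605/3.67×10⁻³) = 18.2 m/s.

18.2 m/s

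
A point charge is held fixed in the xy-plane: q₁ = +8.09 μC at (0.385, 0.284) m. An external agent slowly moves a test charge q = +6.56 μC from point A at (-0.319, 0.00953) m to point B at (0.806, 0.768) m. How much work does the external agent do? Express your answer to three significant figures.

For quasistatic motion the external work equals the change in potential energy: W_ext = qΔV = q(V_B − V_A).
At A: distance to the source charge is 0.756 m; V_A = kq₁/r = 9.63×10⁴ V.
At B: distance to the source charge is 0.641 m; V_B = kq₁/r = 1.13×10⁵ V.
ΔV = V_B − V_A = 1.71×10⁴ V.
W_ext = qΔV = (6.56×10⁻⁶ C)(1.71×10⁴ V) = 0.112 J.

0.112 J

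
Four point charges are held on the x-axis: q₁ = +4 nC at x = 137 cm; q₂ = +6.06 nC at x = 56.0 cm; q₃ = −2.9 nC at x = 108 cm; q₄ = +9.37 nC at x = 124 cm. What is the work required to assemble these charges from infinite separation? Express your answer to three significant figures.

The assembly work is the sum of pairwise potential energies, U = Σ_{i<j} kqᵢqⱼ/rᵢⱼ.
Pair separations: r₁₂ = 0.810 m, r₁₃ = 0.290 m, r₁₄ = 0.130 m, r₂₃ = 0.520 m, r₂₄ = 0.680 m, r₃₄ = 0.160 m.
Summing all 6 pair terms gives U = 1.42×10⁻⁶ J.

1.42×10⁻⁶ J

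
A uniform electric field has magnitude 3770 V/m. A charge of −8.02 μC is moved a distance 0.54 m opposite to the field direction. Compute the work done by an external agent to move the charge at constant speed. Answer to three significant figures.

-0.0163 J

The potential change for a displacement 0.54 m opposite to the field direction is ΔV = +Ed = 2040 V.
W_ext = qΔV = -0.0163 J.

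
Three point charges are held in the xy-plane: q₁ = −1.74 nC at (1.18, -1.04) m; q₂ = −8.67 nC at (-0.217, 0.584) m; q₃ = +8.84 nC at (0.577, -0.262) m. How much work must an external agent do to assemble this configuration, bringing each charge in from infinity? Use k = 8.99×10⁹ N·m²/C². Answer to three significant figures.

The work to assemble the configuration equals its total potential energy, U = Σ kqᵢqⱼ/rᵢⱼ over all pairs.
Pair separations: r₁₂ = 2.14 m, r₁₃ = 0.984 m, r₂₃ = 1.16 m.
U = (6.33×10⁻⁸) + (-1.40×10⁻⁷) + (-5.94×10⁻⁷) = -6.71×10⁻⁷ J.

-6.71×10⁻⁷ J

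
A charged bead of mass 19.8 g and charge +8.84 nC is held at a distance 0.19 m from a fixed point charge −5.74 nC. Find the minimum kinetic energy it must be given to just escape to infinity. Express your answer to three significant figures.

2.40×10⁻⁶ J

To just escape, total mechanical energy must reach zero at infinity: ½mv²_min + U = 0, so ½mv²_min = −U = |kQq|/r.
|U| = |kQq|/r = (8.99×10⁹ N·m²/C²)(5.74×10⁻⁹)(8.84×10⁻⁹)/(0.190) = 2.40×10⁻⁶ J.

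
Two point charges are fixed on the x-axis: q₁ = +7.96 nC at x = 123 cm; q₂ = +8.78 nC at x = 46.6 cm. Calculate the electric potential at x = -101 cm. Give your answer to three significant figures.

85.4 V

The total potential is the scalar sum of each charge's contribution, V = Σ kqᵢ/rᵢ.
Distances from the field point to each charge: r₁ = 2.24 m, r₂ = 1.48 m.
V = k[(7.96×10⁻⁹)/(2.24) + (8.78×10⁻⁹)/(1.48)] = 85.4 V.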